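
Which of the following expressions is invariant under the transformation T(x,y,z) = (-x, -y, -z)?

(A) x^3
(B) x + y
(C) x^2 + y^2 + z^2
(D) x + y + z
C

Apply T(x,y,z) = (-x, -y, -z) to each option, i.e. replace (x, y, z) by the transformed coordinates.
Substitute the transformed coordinates into each option and compare with the original:
(A) x^3  ->  (-x)^3 = -x^3   [differs from x^3: not invariant]
(B) x + y  ->  (-x) + (-y) = -x - y   [differs from x + y: not invariant]
(C) x^2 + y^2 + z^2  ->  (-x)^2 + (-y)^2 + (-z)^2 = x^2 + y^2 + z^2   [equals x^2 + y^2 + z^2: invariant]
(D) x + y + z  ->  (-x) + (-y) + (-z) = -x - y - z   [differs from x + y + z: not invariant]

Only option (C), x^2 + y^2 + z^2, is unchanged by the transformation.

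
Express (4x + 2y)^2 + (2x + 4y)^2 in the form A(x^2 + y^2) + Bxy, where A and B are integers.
20(x^2 + y^2) + 32xy

Expanding: (4x + 2y)^2 = 16x^2 + 16xy + 4y^2
(2x + 4y)^2 = 4x^2 + 16xy + 16y^2
Sum = (16+4)(x^2+y^2) + 32xy = 20(x^2 + y^2) + 32xy
This is symmetric in x and y.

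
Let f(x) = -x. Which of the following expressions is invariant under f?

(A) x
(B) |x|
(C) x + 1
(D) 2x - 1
B

For f(x) = -x:
Applying f replaces x by -x. Since |-x| = |x|, the absolute value is unchanged by f, whereas x -> -x, 2x - 1 -> -2x - 1 and x + 1 -> -x + 1 all change.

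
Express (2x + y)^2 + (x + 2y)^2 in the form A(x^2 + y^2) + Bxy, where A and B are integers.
5(x^2 + y^2) + 8xy

Expanding: (2x + y)^2 = 4x^2 + 4xy + y^2
(x + 2y)^2 = x^2 + 4xy + 4y^2
Sum = (4+1)(x^2+y^2) + 8xy = 5(x^2 + y^2) + 8xy
This is symmetric in x and y.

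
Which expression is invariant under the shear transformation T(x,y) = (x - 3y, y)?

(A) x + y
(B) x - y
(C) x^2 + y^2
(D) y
D

Under the shear T(x,y) = (x - 3y, y):
Substitute the transformed coordinates into each option and compare with the original:
(A) x + y  ->  (x - 3y) + (y) = x - 2y   [differs from x + y: not invariant]
(B) x - y  ->  (x - 3y) - (y) = x - 4y   [differs from x - y: not invariant]
(C) x^2 + y^2  ->  (x - 3y)^2 + (y)^2 = x^2 - 6xy + 10y^2   [differs from x^2 + y^2: not invariant]
(D) y  ->  (y) = y   [equals y: invariant]

Only option (D), y, is unchanged by the transformation.
A horizontal shear moves points parallel to the x-axis, so the y-coordinate (and any function of y alone) is unchanged.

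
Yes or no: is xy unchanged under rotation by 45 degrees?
No

Applying rotation by 45 degrees: x' = x*cos(45 degrees) - y*sin(45 degrees) = sqrt(2)x/2 - sqrt(2)y/2, y' = x*sin(45 degrees) + y*cos(45 degrees) = sqrt(2)x/2 + sqrt(2)y/2

Substituting into xy:
(sqrt(2)x/2 - sqrt(2)y/2)(sqrt(2)x/2 + sqrt(2)y/2)
= x^2/2 - y^2/2

This differs from the original expression xy, so it is NOT invariant.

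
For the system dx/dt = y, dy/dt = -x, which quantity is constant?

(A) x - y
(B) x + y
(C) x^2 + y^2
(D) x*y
C

A first integral I satisfies dI/dt = 0 along every solution. Differentiate each option and use the equation of motion:
(A) d/dt[x - y] = y - (-x) = x + y, not identically 0
(B) d/dt[x + y] = y + (-x) = y - x, not identically 0
(C) d/dt[x^2 + y^2] = 2x*dx/dt + 2y*dy/dt = 2x*y + 2y*(-x) = 0
(D) d/dt[x*y] = (dx/dt)y + x(dy/dt) = y^2 - x^2, not identically 0

Only (C) has zero time-derivative. So x^2 + y^2 (the squared radius; trajectories are circles) is the conserved quantity.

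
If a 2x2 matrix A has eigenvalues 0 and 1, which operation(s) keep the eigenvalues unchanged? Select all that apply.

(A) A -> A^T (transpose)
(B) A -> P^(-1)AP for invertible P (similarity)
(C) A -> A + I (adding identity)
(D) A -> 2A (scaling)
A and B

Eigenvalues are preserved by:
1. Similarity transformations: A -> P^(-1)AP (same characteristic polynomial)
2. Transpose: A^T has the same eigenvalues as A

Eigenvalues are NOT preserved by:
- Adding identity: eigenvalues become 0+1, 1+1
- Scaling: eigenvalues become 0, 2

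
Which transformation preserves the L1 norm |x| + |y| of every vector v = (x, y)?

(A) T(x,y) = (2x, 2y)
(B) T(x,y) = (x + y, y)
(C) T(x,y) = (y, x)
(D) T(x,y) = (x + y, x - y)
C

A transformation preserves a norm if ||T(v)|| = ||v|| for every v; a single vector where the norm changes rules an option out.

(A) T(x,y) = (2x, 2y): v = (1, 0) has norm |1| + |0| = 1, but T(v) = (2, 0) has norm 2 -- not preserved.
(B) T(x,y) = (x + y, y): v = (0, 1) has norm |0| + |1| = 1, but T(v) = (1, 1) has norm 2 -- not preserved.
(C) T(x,y) = (y, x): preserves the norm -- it only permutes the coordinates and/or flips signs, which leaves |x| + |y| unchanged.
(D) T(x,y) = (x + y, x - y): v = (1, 0) has norm |1| + |0| = 1, but T(v) = (1, 1) has norm 2 -- not preserved.

Therefore the answer is (C).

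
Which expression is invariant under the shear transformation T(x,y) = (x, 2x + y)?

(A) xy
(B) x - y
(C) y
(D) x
D

Under the shear T(x,y) = (x, 2x + y):
Substitute the transformed coordinates into each option and compare with the original:
(A) xy  ->  (x)(2x + y) = 2x^2 + xy   [differs from xy: not invariant]
(B) x - y  ->  (x) - (2x + y) = -x - y   [differs from x - y: not invariant]
(C) y  ->  (2x + y) = 2x + y   [differs from y: not invariant]
(D) x  ->  (x) = x   [equals x: invariant]

Only option (D), x, is unchanged by the transformation.
A vertical shear moves points parallel to the y-axis, so the x-coordinate (and any function of x alone) is unchanged.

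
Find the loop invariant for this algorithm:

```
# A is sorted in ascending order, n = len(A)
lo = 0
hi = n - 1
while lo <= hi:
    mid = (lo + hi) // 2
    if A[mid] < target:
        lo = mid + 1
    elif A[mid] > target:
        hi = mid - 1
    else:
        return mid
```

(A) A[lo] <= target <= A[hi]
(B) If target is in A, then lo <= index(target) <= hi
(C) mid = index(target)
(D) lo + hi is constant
B

A loop invariant must hold before the first iteration and be re-established by every execution of the body.

(B) If target is in A, then lo <= index(target) <= hi: Before the loop [lo, hi] = [0, n-1] covers every index. When A[mid] < target, sortedness puts target strictly to the right of mid, so setting lo = mid + 1 keeps index(target) in [lo, hi]; symmetrically for hi = mid - 1. Hence 'if target is in A then lo <= index(target) <= hi' holds after every iteration, and when lo > hi it proves target is absent.

The other options fail:
(A) A[lo] <= target <= A[hi]: fails when target is not in A (e.g. target < A[0] already violates it before the loop), so it is not maintained in general.
(C) mid = index(target): mid is just the current probe; it equals index(target) only on the iteration that returns.
(D) lo + hi is constant: each iteration moves exactly one of lo, hi, so lo + hi changes (e.g. 0 + (n-1) becomes (mid+1) + (n-1)).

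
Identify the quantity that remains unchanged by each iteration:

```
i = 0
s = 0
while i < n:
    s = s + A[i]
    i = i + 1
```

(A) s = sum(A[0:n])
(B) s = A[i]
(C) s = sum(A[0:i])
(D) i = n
C

A loop invariant must hold before the first iteration and be re-established by every execution of the body.

(C) s = sum(A[0:i]): Initially i = 0 and s = 0 = sum of the empty slice A[0:0]. If s = sum(A[0:i]) holds at the top of an iteration, the body sets s to sum(A[0:i]) + A[i] = sum(A[0:i+1]) and then i to i+1, so s = sum(A[0:i]) holds again. At exit i = n, giving s = sum(A[0:n]).

The other options fail:
(A) s = sum(A[0:n]): false before the loop (s = 0, not the full sum) -- it only becomes true at exit.
(B) s = A[i]: after the first iteration s = A[0] but i = 1, so s = A[i] compares s with the wrong element (and fails in general).
(D) i = n: false initially (i = 0); it is the exit condition, not an invariant.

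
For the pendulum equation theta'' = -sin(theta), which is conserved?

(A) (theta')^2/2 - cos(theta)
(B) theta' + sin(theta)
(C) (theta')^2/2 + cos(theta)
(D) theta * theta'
A

A first integral I satisfies dI/dt = 0 along every solution. Differentiate each option and use the equation of motion:
(A) d/dt[(theta')^2/2 - cos(theta)] = theta' theta'' + sin(theta) theta' = theta'(-sin(theta)) + theta' sin(theta) = 0
(B) d/dt[theta' + sin(theta)] = theta'' + cos(theta) theta' = -sin(theta) + theta' cos(theta), not identically 0
(C) d/dt[(theta')^2/2 + cos(theta)] = theta' theta'' - sin(theta) theta' = -2 theta' sin(theta), not identically 0
(D) d/dt[theta * theta'] = (theta')^2 + theta theta'' = (theta')^2 - theta sin(theta), not identically 0

Only (A) has zero time-derivative. This is the total energy: kinetic (theta')^2/2 plus potential -cos(theta).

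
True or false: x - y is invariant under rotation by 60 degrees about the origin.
False

Applying rotation by 60 degrees: x' = x*cos(60 degrees) - y*sin(60 degrees) = x/2 - sqrt(3)y/2, y' = x*sin(60 degrees) + y*cos(60 degrees) = sqrt(3)x/2 + y/2

Substituting into x - y:
(x/2 - sqrt(3)y/2) - (sqrt(3)x/2 + y/2)
= -sqrt(3)x/2 + x/2 - sqrt(3)y/2 - y/2

This differs from the original expression x - y, so it is NOT invariant.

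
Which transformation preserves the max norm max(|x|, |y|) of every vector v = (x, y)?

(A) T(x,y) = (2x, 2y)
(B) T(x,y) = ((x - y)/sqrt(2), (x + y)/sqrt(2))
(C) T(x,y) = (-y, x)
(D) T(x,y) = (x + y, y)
C

A transformation preserves a norm if ||T(v)|| = ||v|| for every v; a single vector where the norm changes rules an option out.

(A) T(x,y) = (2x, 2y): v = (1, 0) has norm max(|1|, |0|) = 1, but T(v) = (2, 0) has norm 2 -- not preserved.
(B) T(x,y) = ((x - y)/sqrt(2), (x + y)/sqrt(2)): v = (1, 0) has norm max(|1|, |0|) = 1, but T(v) = (sqrt(2)/2, sqrt(2)/2) has norm sqrt(2)/2 -- not preserved.
(C) T(x,y) = (-y, x): preserves the norm -- it only permutes the coordinates and/or flips signs, which leaves max(|x|, |y|) unchanged.
(D) T(x,y) = (x + y, y): v = (1, 1) has norm max(|1|, |1|) = 1, but T(v) = (2, 1) has norm 2 -- not preserved.

Therefore the answer is (C).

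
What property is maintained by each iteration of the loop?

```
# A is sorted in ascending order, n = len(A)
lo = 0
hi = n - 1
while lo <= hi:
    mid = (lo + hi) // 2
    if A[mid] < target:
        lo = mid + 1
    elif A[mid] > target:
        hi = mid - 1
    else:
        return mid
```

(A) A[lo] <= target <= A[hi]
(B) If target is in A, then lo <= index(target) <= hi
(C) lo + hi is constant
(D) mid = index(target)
B

A loop invariant must hold before the first iteration and be re-established by every execution of the body.

(B) If target is in A, then lo <= index(target) <= hi: Before the loop [lo, hi] = [0, n-1] covers every index. When A[mid] < target, sortedness puts target strictly to the right of mid, so setting lo = mid + 1 keeps index(target) in [lo, hi]; symmetrically for hi = mid - 1. Hence 'if target is in A then lo <= index(target) <= hi' holds after every iteration, and when lo > hi it proves target is absent.

The other options fail:
(A) A[lo] <= target <= A[hi]: fails when target is not in A (e.g. target < A[0] already violates it before the loop), so it is not maintained in general.
(C) lo + hi is constant: each iteration moves exactly one of lo, hi, so lo + hi changes (e.g. 0 + (n-1) becomes (mid+1) + (n-1)).
(D) mid = index(target): mid is just the current probe; it equals index(target) only on the iteration that returns.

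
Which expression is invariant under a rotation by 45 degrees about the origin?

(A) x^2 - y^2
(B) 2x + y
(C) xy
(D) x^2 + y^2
D

A rotation by 45 degrees sends (x, y) to (sqrt(2)x/2 - sqrt(2)y/2, sqrt(2)x/2 + sqrt(2)y/2).
Substitute the transformed coordinates into each option and compare with the original:
(A) x^2 - y^2  ->  (sqrt(2)x/2 - sqrt(2)y/2)^2 - (sqrt(2)x/2 + sqrt(2)y/2)^2 = -2xy   [differs from x^2 - y^2: not invariant]
(B) 2x + y  ->  2(sqrt(2)x/2 - sqrt(2)y/2) + (sqrt(2)x/2 + sqrt(2)y/2) = 3sqrt(2)x/2 - sqrt(2)y/2   [differs from 2x + y: not invariant]
(C) xy  ->  (sqrt(2)x/2 - sqrt(2)y/2)(sqrt(2)x/2 + sqrt(2)y/2) = x^2/2 - y^2/2   [differs from xy: not invariant]
(D) x^2 + y^2  ->  (sqrt(2)x/2 - sqrt(2)y/2)^2 + (sqrt(2)x/2 + sqrt(2)y/2)^2 = x^2 + y^2   [equals x^2 + y^2: invariant]

Only option (D), x^2 + y^2, is unchanged by the transformation.
Geometrically, x^2 + y^2 is the squared distance from the origin, which every rotation about the origin preserves.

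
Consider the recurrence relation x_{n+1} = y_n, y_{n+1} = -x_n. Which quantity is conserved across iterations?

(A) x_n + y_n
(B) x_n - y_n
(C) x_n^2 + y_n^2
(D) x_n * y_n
C

For the recurrence x_{n+1} = y_n, y_{n+1} = -x_n:

x_{n+1}^2 + y_{n+1}^2 = y_n^2 + (-x_n)^2 = x_n^2 + y_n^2
The sum of squares is conserved (like energy in a harmonic oscillator).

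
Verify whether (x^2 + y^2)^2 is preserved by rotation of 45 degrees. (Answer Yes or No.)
Yes

Applying rotation by 45 degrees: x' = x*cos(45 degrees) - y*sin(45 degrees) = sqrt(2)x/2 - sqrt(2)y/2, y' = x*sin(45 degrees) + y*cos(45 degrees) = sqrt(2)x/2 + sqrt(2)y/2

Substituting into (x^2 + y^2)^2:
((sqrt(2)x/2 - sqrt(2)y/2)^2 + (sqrt(2)x/2 + sqrt(2)y/2)^2)^2
= x^4 + 2x^2y^2 + y^4 = (x^2 + y^2)^2

This equals the original expression (x^2 + y^2)^2, so it IS invariant.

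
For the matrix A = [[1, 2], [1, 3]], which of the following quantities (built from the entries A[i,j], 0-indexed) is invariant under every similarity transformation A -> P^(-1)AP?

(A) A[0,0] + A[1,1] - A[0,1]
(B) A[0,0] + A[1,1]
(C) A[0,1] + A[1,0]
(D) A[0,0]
B

A[0,0] + A[1,1] is the trace of A. By the cyclic property of the trace, tr(P^(-1)AP) = tr(APP^(-1)) = tr(A), so it is the same for every matrix similar to A.

The other combinations are not similarity invariants. For example, take P = [[1, -1], [0, 1]] (det P = 1), so P^(-1) = [[1, 1], [0, 1]] and
B = P^(-1)AP = [[2, 3], [1, 2]].
Evaluating each option on A and on B:
(A) A[0,0] + A[1,1] - A[0,1]: 2 for A, 1 for B -> changes
(B) A[0,0] + A[1,1]: 4 for A, 4 for B -> unchanged
(C) A[0,1] + A[1,0]: 3 for A, 4 for B -> changes
(D) A[0,0]: 1 for A, 2 for B -> changes

Only (B) A[0,0] + A[1,1] = 4 survives (and it does so for every P, not just this one), so it is the invariant.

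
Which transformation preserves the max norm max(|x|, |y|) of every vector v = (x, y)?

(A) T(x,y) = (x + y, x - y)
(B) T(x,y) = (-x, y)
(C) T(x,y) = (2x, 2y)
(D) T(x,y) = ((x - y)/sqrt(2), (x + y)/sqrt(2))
B

A transformation preserves a norm if ||T(v)|| = ||v|| for every v; a single vector where the norm changes rules an option out.

(A) T(x,y) = (x + y, x - y): v = (1, 1) has norm max(|1|, |1|) = 1, but T(v) = (2, 0) has norm 2 -- not preserved.
(B) T(x,y) = (-x, y): preserves the norm -- it only permutes the coordinates and/or flips signs, which leaves max(|x|, |y|) unchanged.
(C) T(x,y) = (2x, 2y): v = (1, 0) has norm max(|1|, |0|) = 1, but T(v) = (2, 0) has norm 2 -- not preserved.
(D) T(x,y) = ((x - y)/sqrt(2), (x + y)/sqrt(2)): v = (1, 0) has norm max(|1|, |0|) = 1, but T(v) = (sqrt(2)/2, sqrt(2)/2) has norm sqrt(2)/2 -- not preserved.

Therefore the answer is (B).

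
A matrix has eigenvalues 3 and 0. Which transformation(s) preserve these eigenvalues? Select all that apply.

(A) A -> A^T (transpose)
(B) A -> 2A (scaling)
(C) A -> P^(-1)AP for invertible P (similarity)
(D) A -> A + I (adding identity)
A and C

Eigenvalues are preserved by:
1. Similarity transformations: A -> P^(-1)AP (same characteristic polynomial)
2. Transpose: A^T has the same eigenvalues as A

Eigenvalues are NOT preserved by:
- Adding identity: eigenvalues become 3+1, 0+1
- Scaling: eigenvalues become 6, 0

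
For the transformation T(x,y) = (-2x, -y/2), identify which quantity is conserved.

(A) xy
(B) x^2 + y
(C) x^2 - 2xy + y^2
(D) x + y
A

An expression E(x,y) is invariant under T if E(T(x,y)) = E(x,y). Here T(x,y) = (-2x, -y/2).
Substitute the transformed coordinates into each option and compare with the original:
(A) xy  ->  (-2x)(-y/2) = xy   [equals xy: invariant]
(B) x^2 + y  ->  (-2x)^2 + (-y/2) = 4x^2 - y/2   [differs from x^2 + y: not invariant]
(C) x^2 - 2xy + y^2  ->  (-2x)^2 - 2(-2x)(-y/2) + (-y/2)^2 = 4x^2 - 2xy + y^2/4   [differs from x^2 - 2xy + y^2: not invariant]
(D) x + y  ->  (-2x) + (-y/2) = -2x - y/2   [differs from x + y: not invariant]

Only option (A), xy, is unchanged by the transformation.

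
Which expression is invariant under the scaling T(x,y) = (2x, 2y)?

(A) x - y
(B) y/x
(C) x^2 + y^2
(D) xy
B

Under the uniform scaling T(x,y) = (2x, 2y):
Substitute the transformed coordinates into each option and compare with the original:
(A) x - y  ->  (2x) - (2y) = 2x - 2y   [differs from x - y: not invariant]
(B) y/x  ->  (2y)/(2x) = y/x   [equals y/x: invariant]
(C) x^2 + y^2  ->  (2x)^2 + (2y)^2 = 4x^2 + 4y^2   [differs from x^2 + y^2: not invariant]
(D) xy  ->  (2x)(2y) = 4xy   [differs from xy: not invariant]

Only option (B), y/x, is unchanged by the transformation.
The common factor 2 cancels in a ratio of coordinates, while sums, products and sums of squares pick up factors of 2 or 4.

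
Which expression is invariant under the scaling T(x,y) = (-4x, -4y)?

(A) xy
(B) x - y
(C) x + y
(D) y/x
D

Under the uniform scaling T(x,y) = (-4x, -4y):
Substitute the transformed coordinates into each option and compare with the original:
(A) xy  ->  (-4x)(-4y) = 16xy   [differs from xy: not invariant]
(B) x - y  ->  (-4x) - (-4y) = -4x + 4y   [differs from x - y: not invariant]
(C) x + y  ->  (-4x) + (-4y) = -4x - 4y   [differs from x + y: not invariant]
(D) y/x  ->  (-4y)/(-4x) = y/x   [equals y/x: invariant]

Only option (D), y/x, is unchanged by the transformation.
The common factor -4 cancels in a ratio of coordinates, while sums, products and sums of squares pick up factors of -4 or 16.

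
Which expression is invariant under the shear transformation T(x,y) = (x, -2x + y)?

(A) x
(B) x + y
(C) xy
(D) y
A

Under the shear T(x,y) = (x, -2x + y):
Substitute the transformed coordinates into each option and compare with the original:
(A) x  ->  (x) = x   [equals x: invariant]
(B) x + y  ->  (x) + (-2x + y) = -x + y   [differs from x + y: not invariant]
(C) xy  ->  (x)(-2x + y) = -2x^2 + xy   [differs from xy: not invariant]
(D) y  ->  (-2x + y) = -2x + y   [differs from y: not invariant]

Only option (A), x, is unchanged by the transformation.
A vertical shear moves points parallel to the y-axis, so the x-coordinate (and any function of x alone) is unchanged.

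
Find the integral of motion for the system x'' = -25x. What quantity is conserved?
E = (x')^2 + 25x^2

Multiply the equation by x':
x' * x'' = -25x * x'
The left side is d/dt[(x')^2/2] and the right side is d/dt[-25x^2/2], so
d/dt[(x')^2/2 + 25x^2/2] = 0, i.e. (x')^2/2 + 25x^2/2 = constant.
Multiplying by 2, the integral of motion is E = (x')^2 + 25x^2.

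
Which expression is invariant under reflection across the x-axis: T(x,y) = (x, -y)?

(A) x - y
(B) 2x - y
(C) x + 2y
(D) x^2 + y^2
D

The map is reflection across the x-axis: T(x,y) = (x, -y).
Substitute the transformed coordinates into each option and compare with the original:
(A) x - y  ->  (x) - (-y) = x + y   [differs from x - y: not invariant]
(B) 2x - y  ->  2(x) - (-y) = 2x + y   [differs from 2x - y: not invariant]
(C) x + 2y  ->  (x) + 2(-y) = x - 2y   [differs from x + 2y: not invariant]
(D) x^2 + y^2  ->  (x)^2 + (-y)^2 = x^2 + y^2   [equals x^2 + y^2: invariant]

Only option (D), x^2 + y^2, is unchanged by the transformation.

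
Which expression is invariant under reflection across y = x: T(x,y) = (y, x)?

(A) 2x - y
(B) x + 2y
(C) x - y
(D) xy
D

The map is reflection across y = x: T(x,y) = (y, x).
Substitute the transformed coordinates into each option and compare with the original:
(A) 2x - y  ->  2(y) - (x) = -x + 2y   [differs from 2x - y: not invariant]
(B) x + 2y  ->  (y) + 2(x) = 2x + y   [differs from x + 2y: not invariant]
(C) x - y  ->  (y) - (x) = -x + y   [differs from x - y: not invariant]
(D) xy  ->  (y)(x) = xy   [equals xy: invariant]

Only option (D), xy, is unchanged by the transformation.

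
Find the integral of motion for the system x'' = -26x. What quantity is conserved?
E = (x')^2 + 26x^2

Multiply the equation by x':
x' * x'' = -26x * x'
The left side is d/dt[(x')^2/2] and the right side is d/dt[-26x^2/2], so
d/dt[(x')^2/2 + 26x^2/2] = 0, i.e. (x')^2/2 + 26x^2/2 = constant.
Multiplying by 2, the integral of motion is E = (x')^2 + 26x^2.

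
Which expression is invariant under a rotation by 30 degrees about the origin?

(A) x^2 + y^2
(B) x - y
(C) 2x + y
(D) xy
A

A rotation by 30 degrees sends (x, y) to (sqrt(3)x/2 - y/2, x/2 + sqrt(3)y/2).
Substitute the transformed coordinates into each option and compare with the original:
(A) x^2 + y^2  ->  (sqrt(3)x/2 - y/2)^2 + (x/2 + sqrt(3)y/2)^2 = x^2 + y^2   [equals x^2 + y^2: invariant]
(B) x - y  ->  (sqrt(3)x/2 - y/2) - (x/2 + sqrt(3)y/2) = -x/2 + sqrt(3)x/2 - sqrt(3)y/2 - y/2   [differs from x - y: not invariant]
(C) 2x + y  ->  2(sqrt(3)x/2 - y/2) + (x/2 + sqrt(3)y/2) = x/2 + sqrt(3)x - y + sqrt(3)y/2   [differs from 2x + y: not invariant]
(D) xy  ->  (sqrt(3)x/2 - y/2)(x/2 + sqrt(3)y/2) = sqrt(3)x^2/4 + xy/2 - sqrt(3)y^2/4   [differs from xy: not invariant]

Only option (A), x^2 + y^2, is unchanged by the transformation.
Geometrically, x^2 + y^2 is the squared distance from the origin, which every rotation about the origin preserves.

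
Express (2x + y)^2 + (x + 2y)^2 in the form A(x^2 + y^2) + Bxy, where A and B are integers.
5(x^2 + y^2) + 8xy

Expanding: (2x + y)^2 = 4x^2 + 4xy + y^2
(x + 2y)^2 = x^2 + 4xy + 4y^2
Sum = (4+1)(x^2+y^2) + 8xy = 5(x^2 + y^2) + 8xy
This is symmetric in x and y.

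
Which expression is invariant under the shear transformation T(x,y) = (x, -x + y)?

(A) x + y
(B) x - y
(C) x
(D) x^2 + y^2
C

Under the shear T(x,y) = (x, -x + y):
Substitute the transformed coordinates into each option and compare with the original:
(A) x + y  ->  (x) + (-x + y) = y   [differs from x + y: not invariant]
(B) x - y  ->  (x) - (-x + y) = 2x - y   [differs from x - y: not invariant]
(C) x  ->  (x) = x   [equals x: invariant]
(D) x^2 + y^2  ->  (x)^2 + (-x + y)^2 = 2x^2 - 2xy + y^2   [differs from x^2 + y^2: not invariant]

Only option (C), x, is unchanged by the transformation.
A vertical shear moves points parallel to the y-axis, so the x-coordinate (and any function of x alone) is unchanged.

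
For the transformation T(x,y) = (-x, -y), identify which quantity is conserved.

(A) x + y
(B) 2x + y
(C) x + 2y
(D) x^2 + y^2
D

An expression E(x,y) is invariant under T if E(T(x,y)) = E(x,y). Here T(x,y) = (-x, -y).
Substitute the transformed coordinates into each option and compare with the original:
(A) x + y  ->  (-x) + (-y) = -x - y   [differs from x + y: not invariant]
(B) 2x + y  ->  2(-x) + (-y) = -2x - y   [differs from 2x + y: not invariant]
(C) x + 2y  ->  (-x) + 2(-y) = -x - 2y   [differs from x + 2y: not invariant]
(D) x^2 + y^2  ->  (-x)^2 + (-y)^2 = x^2 + y^2   [equals x^2 + y^2: invariant]

Only option (D), x^2 + y^2, is unchanged by the transformation.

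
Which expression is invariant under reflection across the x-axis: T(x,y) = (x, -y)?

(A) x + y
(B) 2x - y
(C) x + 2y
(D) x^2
D

The map is reflection across the x-axis: T(x,y) = (x, -y).
Substitute the transformed coordinates into each option and compare with the original:
(A) x + y  ->  (x) + (-y) = x - y   [differs from x + y: not invariant]
(B) 2x - y  ->  2(x) - (-y) = 2x + y   [differs from 2x - y: not invariant]
(C) x + 2y  ->  (x) + 2(-y) = x - 2y   [differs from x + 2y: not invariant]
(D) x^2  ->  (x)^2 = x^2   [equals x^2: invariant]

Only option (D), x^2, is unchanged by the transformation.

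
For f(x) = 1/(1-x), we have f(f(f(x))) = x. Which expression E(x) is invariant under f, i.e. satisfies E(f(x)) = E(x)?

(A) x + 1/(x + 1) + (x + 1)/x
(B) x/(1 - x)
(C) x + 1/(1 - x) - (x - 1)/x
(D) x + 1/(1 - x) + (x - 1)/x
D

Replace x by f(x) = 1/(1 - x) in each option and simplify. As a quick numerical cross-check, also compare E(4) with E(f(4)) = E(-1/3).

(A) x + 1/(x + 1) + (x + 1)/x  ->  (1/(1 - x)) + 1/((1/(1 - x)) + 1) + ((1/(1 - x)) + 1)/(1/(1 - x)) = (-x^3 + 6x^2 - 11x + 7)/(x^2 - 3x + 2); check: E(4) = 109/20 but E(-1/3) = -5/6.   [not invariant]
(B) x/(1 - x)  ->  (1/(1 - x))/(1 - (1/(1 - x))) = -1/x; check: E(4) = -4/3 but E(-1/3) = -1/4.   [not invariant]
(C) x + 1/(1 - x) - (x - 1)/x  ->  (1/(1 - x)) + 1/(1 - (1/(1 - x))) - ((1/(1 - x)) - 1)/(1/(1 - x)) = (x^2(1 - x) - x + (x - 1)^2)/(x(x - 1)); check: E(4) = 35/12 but E(-1/3) = -43/12.   [not invariant]
(D) x + 1/(1 - x) + (x - 1)/x  ->  (1/(1 - x)) + 1/(1 - (1/(1 - x))) + ((1/(1 - x)) - 1)/(1/(1 - x)), which simplifies back to x + 1/(1 - x) + (x - 1)/x; check: E(4) = 53/12, E(-1/3) = 53/12.   [invariant]

Only (D) is unchanged. Indeed f(f(x)) = 1/(1 - 1/(1-x)) = (1-x)/(-x) = (x-1)/x, so E(x) = x + f(x) + f(f(x)) is the sum over the whole 3-cycle; applying f just permutes the three terms cyclically (x -> f(x) -> f(f(x)) -> x), leaving the sum unchanged.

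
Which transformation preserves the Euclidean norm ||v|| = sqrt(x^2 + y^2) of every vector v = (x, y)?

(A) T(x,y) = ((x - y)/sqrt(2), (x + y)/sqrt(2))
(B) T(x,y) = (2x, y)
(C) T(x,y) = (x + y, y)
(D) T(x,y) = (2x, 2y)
A

A transformation preserves a norm if ||T(v)|| = ||v|| for every v; a single vector where the norm changes rules an option out.

(A) T(x,y) = ((x - y)/sqrt(2), (x + y)/sqrt(2)): preserves the norm -- it is an orthogonal map (a rotation/reflection), and (sqrt(2)(x - y)/2)^2 + (sqrt(2)(x + y)/2)^2 simplifies to x^2 + y^2.
(B) T(x,y) = (2x, y): v = (1, 0) has norm sqrt((1)^2 + (0)^2) = 1, but T(v) = (2, 0) has norm 2 -- not preserved.
(C) T(x,y) = (x + y, y): v = (0, 1) has norm sqrt((0)^2 + (1)^2) = 1, but T(v) = (1, 1) has norm sqrt(2) -- not preserved.
(D) T(x,y) = (2x, 2y): v = (1, 0) has norm sqrt((1)^2 + (0)^2) = 1, but T(v) = (2, 0) has norm 2 -- not preserved.

Therefore the answer is (A).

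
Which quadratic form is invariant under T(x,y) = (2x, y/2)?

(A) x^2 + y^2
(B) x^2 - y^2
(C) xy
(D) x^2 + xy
C

T multiplies x by 2 and divides y by 2.
Substitute the transformed coordinates into each option and compare with the original:
(A) x^2 + y^2  ->  (2x)^2 + (y/2)^2 = 4x^2 + y^2/4   [differs from x^2 + y^2: not invariant]
(B) x^2 - y^2  ->  (2x)^2 - (y/2)^2 = 4x^2 - y^2/4   [differs from x^2 - y^2: not invariant]
(C) xy  ->  (2x)(y/2) = xy   [equals xy: invariant]
(D) x^2 + xy  ->  (2x)^2 + (2x)(y/2) = 4x^2 + xy   [differs from x^2 + xy: not invariant]

Only option (C), xy, is unchanged by the transformation.
The factors 2 and 1/2 cancel only in the pure product xy.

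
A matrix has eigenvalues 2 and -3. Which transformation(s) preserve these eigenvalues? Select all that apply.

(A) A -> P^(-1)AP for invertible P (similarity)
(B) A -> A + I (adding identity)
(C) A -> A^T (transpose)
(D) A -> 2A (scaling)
A and C

Eigenvalues are preserved by:
1. Similarity transformations: A -> P^(-1)AP (same characteristic polynomial)
2. Transpose: A^T has the same eigenvalues as A

Eigenvalues are NOT preserved by:
- Adding identity: eigenvalues become 2+1, -3+1
- Scaling: eigenvalues become 4, -6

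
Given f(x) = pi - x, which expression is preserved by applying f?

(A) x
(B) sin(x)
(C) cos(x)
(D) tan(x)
B

For f(x) = pi - x:
sin(pi - x) = sin(x), so sine is invariant under this transformation.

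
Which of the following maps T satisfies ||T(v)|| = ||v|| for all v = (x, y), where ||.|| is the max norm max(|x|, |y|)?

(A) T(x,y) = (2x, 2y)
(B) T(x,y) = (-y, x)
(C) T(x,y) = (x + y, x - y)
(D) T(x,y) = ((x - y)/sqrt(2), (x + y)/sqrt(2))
B

A transformation preserves a norm if ||T(v)|| = ||v|| for every v; a single vector where the norm changes rules an option out.

(A) T(x,y) = (2x, 2y): v = (1, 0) has norm max(|1|, |0|) = 1, but T(v) = (2, 0) has norm 2 -- not preserved.
(B) T(x,y) = (-y, x): preserves the norm -- it only permutes the coordinates and/or flips signs, which leaves max(|x|, |y|) unchanged.
(C) T(x,y) = (x + y, x - y): v = (1, 1) has norm max(|1|, |1|) = 1, but T(v) = (2, 0) has norm 2 -- not preserved.
(D) T(x,y) = ((x - y)/sqrt(2), (x + y)/sqrt(2)): v = (1, 0) has norm max(|1|, |0|) = 1, but T(v) = (sqrt(2)/2, sqrt(2)/2) has norm sqrt(2)/2 -- not preserved.

Therefore the answer is (B).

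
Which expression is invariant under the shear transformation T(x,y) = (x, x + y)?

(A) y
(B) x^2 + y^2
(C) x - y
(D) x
D

Under the shear T(x,y) = (x, x + y):
Substitute the transformed coordinates into each option and compare with the original:
(A) y  ->  (x + y) = x + y   [differs from y: not invariant]
(B) x^2 + y^2  ->  (x)^2 + (x + y)^2 = 2x^2 + 2xy + y^2   [differs from x^2 + y^2: not invariant]
(C) x - y  ->  (x) - (x + y) = -y   [differs from x - y: not invariant]
(D) x  ->  (x) = x   [equals x: invariant]

Only option (D), x, is unchanged by the transformation.
A vertical shear moves points parallel to the y-axis, so the x-coordinate (and any function of x alone) is unchanged.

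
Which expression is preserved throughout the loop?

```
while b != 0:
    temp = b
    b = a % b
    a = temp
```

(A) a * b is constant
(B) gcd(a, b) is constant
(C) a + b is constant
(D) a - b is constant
B

A loop invariant must hold before the first iteration and be re-established by every execution of the body.

(B) gcd(a, b) is constant: One iteration replaces (a, b) by (b, a mod b). Since a mod b = a - q*b for an integer q, any common divisor of a and b divides b and a mod b, and conversely; hence gcd(b, a mod b) = gcd(a, b). For instance (28, 11) -> (11, 6) keeps gcd = 1. At exit b = 0 and a = gcd of the original inputs.

The other options fail:
(A) a * b is constant: e.g. (a, b) = (28, 11) -> (11, 6): the product goes from 308 to 66.
(C) a + b is constant: e.g. (a, b) = (28, 11) -> (11, 6): the sum goes from 39 to 17.
(D) a - b is constant: e.g. (a, b) = (28, 11) -> (11, 6): the difference goes from 17 to 5.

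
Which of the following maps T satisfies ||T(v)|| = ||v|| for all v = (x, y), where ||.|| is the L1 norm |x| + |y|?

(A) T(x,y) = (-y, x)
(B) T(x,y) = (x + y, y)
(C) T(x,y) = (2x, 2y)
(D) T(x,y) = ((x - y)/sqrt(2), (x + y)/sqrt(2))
A

A transformation preserves a norm if ||T(v)|| = ||v|| for every v; a single vector where the norm changes rules an option out.

(A) T(x,y) = (-y, x): preserves the norm -- it only permutes the coordinates and/or flips signs, which leaves |x| + |y| unchanged.
(B) T(x,y) = (x + y, y): v = (0, 1) has norm |0| + |1| = 1, but T(v) = (1, 1) has norm 2 -- not preserved.
(C) T(x,y) = (2x, 2y): v = (1, 0) has norm |1| + |0| = 1, but T(v) = (2, 0) has norm 2 -- not preserved.
(D) T(x,y) = ((x - y)/sqrt(2), (x + y)/sqrt(2)): v = (1, 0) has norm |1| + |0| = 1, but T(v) = (sqrt(2)/2, sqrt(2)/2) has norm sqrt(2) -- not preserved.

Therefore the answer is (A).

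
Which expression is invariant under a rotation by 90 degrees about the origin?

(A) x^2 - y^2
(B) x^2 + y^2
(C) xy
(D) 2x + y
B

A rotation by 90 degrees sends (x, y) to (-y, x).
Substitute the transformed coordinates into each option and compare with the original:
(A) x^2 - y^2  ->  (-y)^2 - (x)^2 = -x^2 + y^2   [differs from x^2 - y^2: not invariant]
(B) x^2 + y^2  ->  (-y)^2 + (x)^2 = x^2 + y^2   [equals x^2 + y^2: invariant]
(C) xy  ->  (-y)(x) = -xy   [differs from xy: not invariant]
(D) 2x + y  ->  2(-y) + (x) = x - 2y   [differs from 2x + y: not invariant]

Only option (B), x^2 + y^2, is unchanged by the transformation.
Geometrically, x^2 + y^2 is the squared distance from the origin, which every rotation about the origin preserves.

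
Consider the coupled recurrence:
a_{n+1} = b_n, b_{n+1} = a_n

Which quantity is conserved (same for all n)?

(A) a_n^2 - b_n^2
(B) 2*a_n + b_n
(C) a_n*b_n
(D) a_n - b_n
C

Replace a_n by a_{n+1} = b_n and b_n by b_{n+1} = a_n in each option and simplify:
(A) a_n^2 - b_n^2  ->  (b_n)^2 - (a_n)^2 = -a_n^2 + b_n^2   [not conserved]
(B) 2*a_n + b_n  ->  2*(b_n) + (a_n) = a_n + 2*b_n   [not conserved]
(C) a_n*b_n  ->  (b_n)*(a_n) = a_n*b_n   [conserved]
(D) a_n - b_n  ->  (b_n) - (a_n) = -a_n + b_n   [not conserved]

Only (C) a_n*b_n returns to itself after one step, so it is the conserved quantity.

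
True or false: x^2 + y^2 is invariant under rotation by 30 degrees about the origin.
True

Applying rotation by 30 degrees: x' = x*cos(30 degrees) - y*sin(30 degrees) = sqrt(3)x/2 - y/2, y' = x*sin(30 degrees) + y*cos(30 degrees) = x/2 + sqrt(3)y/2

Substituting into x^2 + y^2:
(sqrt(3)x/2 - y/2)^2 + (x/2 + sqrt(3)y/2)^2
= x^2 + y^2

This equals the original expression x^2 + y^2, so it IS invariant.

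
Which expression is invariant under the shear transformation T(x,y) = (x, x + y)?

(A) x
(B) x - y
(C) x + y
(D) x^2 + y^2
A

Under the shear T(x,y) = (x, x + y):
Substitute the transformed coordinates into each option and compare with the original:
(A) x  ->  (x) = x   [equals x: invariant]
(B) x - y  ->  (x) - (x + y) = -y   [differs from x - y: not invariant]
(C) x + y  ->  (x) + (x + y) = 2x + y   [differs from x + y: not invariant]
(D) x^2 + y^2  ->  (x)^2 + (x + y)^2 = 2x^2 + 2xy + y^2   [differs from x^2 + y^2: not invariant]

Only option (A), x, is unchanged by the transformation.
A vertical shear moves points parallel to the y-axis, so the x-coordinate (and any function of x alone) is unchanged.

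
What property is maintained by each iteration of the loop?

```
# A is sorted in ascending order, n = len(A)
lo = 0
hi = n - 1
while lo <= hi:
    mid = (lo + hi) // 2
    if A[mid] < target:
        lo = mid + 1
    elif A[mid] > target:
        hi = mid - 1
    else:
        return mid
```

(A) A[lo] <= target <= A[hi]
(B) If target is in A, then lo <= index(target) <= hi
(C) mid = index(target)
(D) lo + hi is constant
B

A loop invariant must hold before the first iteration and be re-established by every execution of the body.

(B) If target is in A, then lo <= index(target) <= hi: Before the loop [lo, hi] = [0, n-1] covers every index. When A[mid] < target, sortedness puts target strictly to the right of mid, so setting lo = mid + 1 keeps index(target) in [lo, hi]; symmetrically for hi = mid - 1. Hence 'if target is in A then lo <= index(target) <= hi' holds after every iteration, and when lo > hi it proves target is absent.

The other options fail:
(A) A[lo] <= target <= A[hi]: fails when target is not in A (e.g. target < A[0] already violates it before the loop), so it is not maintained in general.
(C) mid = index(target): mid is just the current probe; it equals index(target) only on the iteration that returns.
(D) lo + hi is constant: each iteration moves exactly one of lo, hi, so lo + hi changes (e.g. 0 + (n-1) becomes (mid+1) + (n-1)).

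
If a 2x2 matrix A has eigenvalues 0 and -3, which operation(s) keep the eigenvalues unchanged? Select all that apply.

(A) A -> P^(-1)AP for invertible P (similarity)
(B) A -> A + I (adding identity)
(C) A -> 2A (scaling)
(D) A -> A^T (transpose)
A and D

Eigenvalues are preserved by:
1. Similarity transformations: A -> P^(-1)AP (same characteristic polynomial)
2. Transpose: A^T has the same eigenvalues as A

Eigenvalues are NOT preserved by:
- Adding identity: eigenvalues become 0+1, -3+1
- Scaling: eigenvalues become 0, -6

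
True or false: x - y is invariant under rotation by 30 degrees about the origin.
False

Applying rotation by 30 degrees: x' = x*cos(30 degrees) - y*sin(30 degrees) = sqrt(3)x/2 - y/2, y' = x*sin(30 degrees) + y*cos(30 degrees) = x/2 + sqrt(3)y/2

Substituting into x - y:
(sqrt(3)x/2 - y/2) - (x/2 + sqrt(3)y/2)
= -x/2 + sqrt(3)x/2 - sqrt(3)y/2 - y/2

This differs from the original expression x - y, so it is NOT invariant.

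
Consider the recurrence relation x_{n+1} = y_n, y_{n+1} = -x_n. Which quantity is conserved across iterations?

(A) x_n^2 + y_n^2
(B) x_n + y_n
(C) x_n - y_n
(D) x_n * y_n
A

For the recurrence x_{n+1} = y_n, y_{n+1} = -x_n:

x_{n+1}^2 + y_{n+1}^2 = y_n^2 + (-x_n)^2 = x_n^2 + y_n^2
The sum of squares is conserved (like energy in a harmonic oscillator).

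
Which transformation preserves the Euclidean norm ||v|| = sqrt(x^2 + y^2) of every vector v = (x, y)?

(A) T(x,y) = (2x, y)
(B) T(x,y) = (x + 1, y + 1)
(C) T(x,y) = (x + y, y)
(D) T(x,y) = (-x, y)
D

A transformation preserves a norm if ||T(v)|| = ||v|| for every v; a single vector where the norm changes rules an option out.

(A) T(x,y) = (2x, y): v = (1, 0) has norm sqrt((1)^2 + (0)^2) = 1, but T(v) = (2, 0) has norm 2 -- not preserved.
(B) T(x,y) = (x + 1, y + 1): v = (1, 0) has norm sqrt((1)^2 + (0)^2) = 1, but T(v) = (2, 1) has norm sqrt(5) -- not preserved.
(C) T(x,y) = (x + y, y): v = (0, 1) has norm sqrt((0)^2 + (1)^2) = 1, but T(v) = (1, 1) has norm sqrt(2) -- not preserved.
(D) T(x,y) = (-x, y): preserves the norm -- it is an orthogonal map (a rotation/reflection), and (-x)^2 + (y)^2 simplifies to x^2 + y^2.

Therefore the answer is (D).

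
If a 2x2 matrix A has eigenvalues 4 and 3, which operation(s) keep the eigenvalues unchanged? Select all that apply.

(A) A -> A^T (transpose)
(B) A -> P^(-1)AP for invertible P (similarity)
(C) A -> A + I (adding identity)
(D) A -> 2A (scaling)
A and B

Eigenvalues are preserved by:
1. Similarity transformations: A -> P^(-1)AP (same characteristic polynomial)
2. Transpose: A^T has the same eigenvalues as A

Eigenvalues are NOT preserved by:
- Adding identity: eigenvalues become 4+1, 3+1
- Scaling: eigenvalues become 8, 6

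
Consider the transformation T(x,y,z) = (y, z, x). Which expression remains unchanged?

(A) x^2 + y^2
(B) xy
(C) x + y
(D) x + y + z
D

Apply T(x,y,z) = (y, z, x) to each option, i.e. replace (x, y, z) by the transformed coordinates.
Substitute the transformed coordinates into each option and compare with the original:
(A) x^2 + y^2  ->  (y)^2 + (z)^2 = y^2 + z^2   [differs from x^2 + y^2: not invariant]
(B) xy  ->  (y)(z) = yz   [differs from xy: not invariant]
(C) x + y  ->  (y) + (z) = y + z   [differs from x + y: not invariant]
(D) x + y + z  ->  (y) + (z) + (x) = x + y + z   [equals x + y + z: invariant]

Only option (D), x + y + z, is unchanged by the transformation.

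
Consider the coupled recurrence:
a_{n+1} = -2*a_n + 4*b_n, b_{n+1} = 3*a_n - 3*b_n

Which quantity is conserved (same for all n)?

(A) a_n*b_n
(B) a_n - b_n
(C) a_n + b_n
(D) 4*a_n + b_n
C

Replace a_n by a_{n+1} = -2*a_n + 4*b_n and b_n by b_{n+1} = 3*a_n - 3*b_n in each option and simplify:
(A) a_n*b_n  ->  (-2*a_n + 4*b_n)*(3*a_n - 3*b_n) = -6*a_n^2 + 18*a_n*b_n - 12*b_n^2   [not conserved]
(B) a_n - b_n  ->  (-2*a_n + 4*b_n) - (3*a_n - 3*b_n) = -5*a_n + 7*b_n   [not conserved]
(C) a_n + b_n  ->  (-2*a_n + 4*b_n) + (3*a_n - 3*b_n) = a_n + b_n   [conserved]
(D) 4*a_n + b_n  ->  4*(-2*a_n + 4*b_n) + (3*a_n - 3*b_n) = -5*a_n + 13*b_n   [not conserved]

Only (C) a_n + b_n returns to itself after one step, so it is the conserved quantity.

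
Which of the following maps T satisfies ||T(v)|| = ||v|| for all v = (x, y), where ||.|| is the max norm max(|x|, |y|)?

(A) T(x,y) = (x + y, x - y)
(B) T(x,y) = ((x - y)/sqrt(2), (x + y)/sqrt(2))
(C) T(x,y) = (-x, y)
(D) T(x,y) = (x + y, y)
C

A transformation preserves a norm if ||T(v)|| = ||v|| for every v; a single vector where the norm changes rules an option out.

(A) T(x,y) = (x + y, x - y): v = (1, 1) has norm max(|1|, |1|) = 1, but T(v) = (2, 0) has norm 2 -- not preserved.
(B) T(x,y) = ((x - y)/sqrt(2), (x + y)/sqrt(2)): v = (1, 0) has norm max(|1|, |0|) = 1, but T(v) = (sqrt(2)/2, sqrt(2)/2) has norm sqrt(2)/2 -- not preserved.
(C) T(x,y) = (-x, y): preserves the norm -- it only permutes the coordinates and/or flips signs, which leaves max(|x|, |y|) unchanged.
(D) T(x,y) = (x + y, y): v = (1, 1) has norm max(|1|, |1|) = 1, but T(v) = (2, 1) has norm 2 -- not preserved.

Therefore the answer is (C).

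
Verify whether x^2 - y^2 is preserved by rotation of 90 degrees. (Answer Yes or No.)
No

Applying rotation by 90 degrees: x' = x*cos(90 degrees) - y*sin(90 degrees) = -y, y' = x*sin(90 degrees) + y*cos(90 degrees) = x

Substituting into x^2 - y^2:
(-y)^2 - (x)^2
= -x^2 + y^2

This differs from the original expression x^2 - y^2, so it is NOT invariant.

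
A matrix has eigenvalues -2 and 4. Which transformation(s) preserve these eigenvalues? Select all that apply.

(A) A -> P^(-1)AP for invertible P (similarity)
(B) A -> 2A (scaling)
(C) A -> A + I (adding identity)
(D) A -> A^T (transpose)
A and D

Eigenvalues are preserved by:
1. Similarity transformations: A -> P^(-1)AP (same characteristic polynomial)
2. Transpose: A^T has the same eigenvalues as A

Eigenvalues are NOT preserved by:
- Adding identity: eigenvalues become -2+1, 4+1
- Scaling: eigenvalues become -4, 8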